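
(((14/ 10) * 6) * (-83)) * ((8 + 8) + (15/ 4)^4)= -95378703/ 640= -149029.22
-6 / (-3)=2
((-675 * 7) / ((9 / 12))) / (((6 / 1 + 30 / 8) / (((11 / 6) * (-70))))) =1078000 / 13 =82923.08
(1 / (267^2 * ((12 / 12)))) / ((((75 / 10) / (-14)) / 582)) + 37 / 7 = 13150441 / 2495115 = 5.27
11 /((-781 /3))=-3 /71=-0.04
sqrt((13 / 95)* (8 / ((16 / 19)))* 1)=sqrt(130) / 10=1.14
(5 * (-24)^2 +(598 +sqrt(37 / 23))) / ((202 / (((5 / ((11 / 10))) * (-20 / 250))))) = -6.26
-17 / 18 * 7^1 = -119 / 18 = -6.61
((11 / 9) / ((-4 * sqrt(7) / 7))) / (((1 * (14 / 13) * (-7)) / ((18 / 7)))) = 143 * sqrt(7) / 1372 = 0.28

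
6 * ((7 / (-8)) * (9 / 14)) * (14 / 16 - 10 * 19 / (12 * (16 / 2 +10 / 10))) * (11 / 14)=2101 / 896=2.34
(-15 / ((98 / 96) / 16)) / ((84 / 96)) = -92160 / 343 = -268.69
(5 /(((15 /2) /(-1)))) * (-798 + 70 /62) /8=24703 /372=66.41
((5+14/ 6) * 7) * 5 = 770/ 3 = 256.67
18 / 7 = 2.57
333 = 333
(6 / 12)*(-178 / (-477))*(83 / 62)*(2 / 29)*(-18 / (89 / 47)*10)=-78020 / 47647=-1.64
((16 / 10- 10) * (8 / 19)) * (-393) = 132048 / 95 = 1389.98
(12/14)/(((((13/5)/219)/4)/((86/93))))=753360/2821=267.05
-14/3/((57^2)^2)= -14/31668003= -0.00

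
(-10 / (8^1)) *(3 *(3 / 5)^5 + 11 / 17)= -11692 / 10625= -1.10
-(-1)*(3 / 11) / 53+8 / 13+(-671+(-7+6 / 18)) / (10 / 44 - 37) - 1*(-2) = 387181001 / 18394233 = 21.05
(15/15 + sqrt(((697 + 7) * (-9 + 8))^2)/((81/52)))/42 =36689/3402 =10.78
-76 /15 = -5.07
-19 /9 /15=-0.14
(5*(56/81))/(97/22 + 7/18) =616/855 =0.72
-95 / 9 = -10.56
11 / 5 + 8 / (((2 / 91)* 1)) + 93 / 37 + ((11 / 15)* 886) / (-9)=296.52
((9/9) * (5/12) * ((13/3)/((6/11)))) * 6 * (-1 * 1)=-715/36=-19.86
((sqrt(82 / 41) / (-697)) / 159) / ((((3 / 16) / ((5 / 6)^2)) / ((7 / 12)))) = -0.00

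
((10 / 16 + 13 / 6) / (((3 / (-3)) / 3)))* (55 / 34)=-3685 / 272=-13.55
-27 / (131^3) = -27 / 2248091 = -0.00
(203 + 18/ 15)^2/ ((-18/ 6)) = -1042441/ 75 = -13899.21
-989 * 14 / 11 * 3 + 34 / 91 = -3779584 / 1001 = -3775.81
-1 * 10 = -10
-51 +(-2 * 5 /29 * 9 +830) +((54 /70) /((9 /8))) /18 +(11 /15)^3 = 531882418 /685125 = 776.33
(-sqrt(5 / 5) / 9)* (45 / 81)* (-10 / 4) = 25 / 162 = 0.15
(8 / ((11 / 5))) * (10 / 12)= 100 / 33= 3.03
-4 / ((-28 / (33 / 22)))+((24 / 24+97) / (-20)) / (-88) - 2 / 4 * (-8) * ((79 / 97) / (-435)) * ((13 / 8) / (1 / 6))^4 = -934435025 / 13862464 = -67.41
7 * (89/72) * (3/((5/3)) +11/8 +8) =92827/960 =96.69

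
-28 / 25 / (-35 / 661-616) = 2644 / 1454325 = 0.00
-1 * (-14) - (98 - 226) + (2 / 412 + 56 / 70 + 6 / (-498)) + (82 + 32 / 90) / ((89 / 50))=12946352357 / 68477490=189.06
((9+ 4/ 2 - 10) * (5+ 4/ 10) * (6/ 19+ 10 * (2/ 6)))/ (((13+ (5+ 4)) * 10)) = 468/ 5225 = 0.09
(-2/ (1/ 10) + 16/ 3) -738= -2258/ 3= -752.67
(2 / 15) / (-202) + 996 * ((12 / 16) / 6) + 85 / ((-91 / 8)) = 32267803 / 275730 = 117.03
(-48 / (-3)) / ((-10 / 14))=-112 / 5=-22.40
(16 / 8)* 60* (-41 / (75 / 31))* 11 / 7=-111848 / 35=-3195.66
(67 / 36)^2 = 4489 / 1296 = 3.46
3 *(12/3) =12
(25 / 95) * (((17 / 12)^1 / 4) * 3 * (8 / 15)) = 17 / 114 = 0.15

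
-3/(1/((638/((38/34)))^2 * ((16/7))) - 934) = 0.00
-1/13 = -0.08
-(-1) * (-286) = -286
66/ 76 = 0.87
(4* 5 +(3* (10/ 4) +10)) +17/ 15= 1159/ 30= 38.63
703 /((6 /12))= 1406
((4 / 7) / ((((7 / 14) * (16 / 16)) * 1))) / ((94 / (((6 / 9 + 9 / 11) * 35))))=980 / 1551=0.63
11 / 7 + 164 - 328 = -1137 / 7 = -162.43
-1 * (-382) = 382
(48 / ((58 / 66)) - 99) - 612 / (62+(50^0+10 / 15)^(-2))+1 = -53.19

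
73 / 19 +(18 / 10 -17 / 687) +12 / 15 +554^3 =11097103916789 / 65265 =170031470.42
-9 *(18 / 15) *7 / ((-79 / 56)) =21168 / 395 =53.59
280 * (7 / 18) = 980 / 9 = 108.89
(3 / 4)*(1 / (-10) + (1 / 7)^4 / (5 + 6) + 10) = 7844097 / 1056440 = 7.43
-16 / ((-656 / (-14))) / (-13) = 14 / 533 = 0.03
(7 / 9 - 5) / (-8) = 19 / 36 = 0.53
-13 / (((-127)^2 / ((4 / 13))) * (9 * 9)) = -4 / 1306449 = -0.00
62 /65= 0.95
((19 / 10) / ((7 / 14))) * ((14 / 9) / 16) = 133 / 360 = 0.37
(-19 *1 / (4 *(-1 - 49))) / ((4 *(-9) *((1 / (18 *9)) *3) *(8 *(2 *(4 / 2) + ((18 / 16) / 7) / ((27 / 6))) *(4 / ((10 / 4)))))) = -399 / 144640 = -0.00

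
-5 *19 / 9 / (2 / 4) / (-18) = 95 / 81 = 1.17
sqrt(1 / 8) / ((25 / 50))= sqrt(2) / 2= 0.71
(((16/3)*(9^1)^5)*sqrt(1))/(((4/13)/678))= 693943848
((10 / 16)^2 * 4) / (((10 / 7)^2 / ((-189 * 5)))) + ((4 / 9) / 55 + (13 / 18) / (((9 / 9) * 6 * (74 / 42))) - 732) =-1706007643 / 1172160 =-1455.44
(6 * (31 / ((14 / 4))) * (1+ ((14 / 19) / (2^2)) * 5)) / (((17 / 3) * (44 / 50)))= 509175 / 24871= 20.47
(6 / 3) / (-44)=-0.05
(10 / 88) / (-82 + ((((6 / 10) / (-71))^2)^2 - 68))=-79411503125 / 104823184121436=-0.00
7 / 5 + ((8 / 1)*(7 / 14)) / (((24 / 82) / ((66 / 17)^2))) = 299683 / 1445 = 207.39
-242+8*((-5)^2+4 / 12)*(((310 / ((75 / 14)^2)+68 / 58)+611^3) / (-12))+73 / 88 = -99540647432396783 / 25839000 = -3852341322.51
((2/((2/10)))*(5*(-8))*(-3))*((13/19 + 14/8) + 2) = 101100/19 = 5321.05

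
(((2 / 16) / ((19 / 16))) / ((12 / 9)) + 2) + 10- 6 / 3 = 383 / 38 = 10.08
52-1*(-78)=130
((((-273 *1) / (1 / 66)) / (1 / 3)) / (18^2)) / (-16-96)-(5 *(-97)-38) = 50351 / 96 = 524.49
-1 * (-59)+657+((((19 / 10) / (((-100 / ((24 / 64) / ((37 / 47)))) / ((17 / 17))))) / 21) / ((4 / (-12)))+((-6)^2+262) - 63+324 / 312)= 25644142827 / 26936000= 952.04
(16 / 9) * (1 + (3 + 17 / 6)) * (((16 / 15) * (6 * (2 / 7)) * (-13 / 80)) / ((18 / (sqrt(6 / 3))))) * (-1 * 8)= 2.27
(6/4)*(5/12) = 5/8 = 0.62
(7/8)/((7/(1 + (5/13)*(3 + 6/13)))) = 0.29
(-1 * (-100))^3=1000000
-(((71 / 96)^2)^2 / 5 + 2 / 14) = -602555047 / 2972712960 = -0.20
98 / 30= 49 / 15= 3.27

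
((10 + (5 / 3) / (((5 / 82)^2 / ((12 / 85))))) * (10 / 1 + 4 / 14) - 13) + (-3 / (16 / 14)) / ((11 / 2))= 96906353 / 130900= 740.31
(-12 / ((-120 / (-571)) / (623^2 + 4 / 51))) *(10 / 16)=-13851356.49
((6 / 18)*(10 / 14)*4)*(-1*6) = -40 / 7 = -5.71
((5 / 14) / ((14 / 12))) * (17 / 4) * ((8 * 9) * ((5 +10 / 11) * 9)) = 4981.73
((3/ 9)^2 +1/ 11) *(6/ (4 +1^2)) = 8/ 33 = 0.24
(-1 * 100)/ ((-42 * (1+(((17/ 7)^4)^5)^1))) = 284972379634328575/ 6096347229659758230020403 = 0.00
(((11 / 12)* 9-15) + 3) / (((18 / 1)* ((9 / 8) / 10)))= -50 / 27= -1.85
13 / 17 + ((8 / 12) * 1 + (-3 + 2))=0.43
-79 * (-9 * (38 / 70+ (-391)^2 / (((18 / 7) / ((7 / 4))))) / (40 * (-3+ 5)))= 20713190357 / 22400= 924696.00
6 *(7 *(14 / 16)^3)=28.14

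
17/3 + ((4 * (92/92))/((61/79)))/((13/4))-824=-1943023/2379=-816.74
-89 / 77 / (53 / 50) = -4450 / 4081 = -1.09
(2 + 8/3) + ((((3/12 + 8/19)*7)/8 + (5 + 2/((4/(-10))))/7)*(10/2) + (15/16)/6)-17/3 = 159/76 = 2.09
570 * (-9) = -5130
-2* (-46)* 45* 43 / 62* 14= 1246140 / 31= 40198.06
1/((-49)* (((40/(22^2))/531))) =-131.12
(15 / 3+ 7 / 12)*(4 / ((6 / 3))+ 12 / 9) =335 / 18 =18.61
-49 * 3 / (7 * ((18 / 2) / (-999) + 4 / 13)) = -30303 / 431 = -70.31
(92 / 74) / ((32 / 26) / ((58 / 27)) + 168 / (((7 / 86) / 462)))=8671 / 6650664012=0.00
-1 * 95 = -95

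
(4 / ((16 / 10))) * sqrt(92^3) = 460 * sqrt(23) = 2206.08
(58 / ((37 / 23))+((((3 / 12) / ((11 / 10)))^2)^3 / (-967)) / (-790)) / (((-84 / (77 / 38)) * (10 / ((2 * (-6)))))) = 1.04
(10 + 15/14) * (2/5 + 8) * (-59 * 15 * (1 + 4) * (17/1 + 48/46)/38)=-170782875/874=-195403.75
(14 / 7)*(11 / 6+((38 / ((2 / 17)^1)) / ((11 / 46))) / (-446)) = -17591 / 7359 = -2.39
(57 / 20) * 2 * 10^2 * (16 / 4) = 2280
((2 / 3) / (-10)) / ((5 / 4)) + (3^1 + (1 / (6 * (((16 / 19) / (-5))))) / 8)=18067 / 6400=2.82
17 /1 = 17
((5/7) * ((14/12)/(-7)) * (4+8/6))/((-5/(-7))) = -8/9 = -0.89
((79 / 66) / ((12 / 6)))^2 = 6241 / 17424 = 0.36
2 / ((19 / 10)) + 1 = 39 / 19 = 2.05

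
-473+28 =-445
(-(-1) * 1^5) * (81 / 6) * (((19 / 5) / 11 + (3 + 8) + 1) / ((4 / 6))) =54999 / 220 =250.00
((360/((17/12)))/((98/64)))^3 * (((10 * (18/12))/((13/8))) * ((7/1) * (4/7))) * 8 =10144540954460160000/7514123981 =1350063025.33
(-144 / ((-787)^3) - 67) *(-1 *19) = 620515449283 / 487443403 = 1273.00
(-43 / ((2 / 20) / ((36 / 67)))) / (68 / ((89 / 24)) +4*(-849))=114810 / 1678417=0.07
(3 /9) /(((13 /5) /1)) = 5 /39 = 0.13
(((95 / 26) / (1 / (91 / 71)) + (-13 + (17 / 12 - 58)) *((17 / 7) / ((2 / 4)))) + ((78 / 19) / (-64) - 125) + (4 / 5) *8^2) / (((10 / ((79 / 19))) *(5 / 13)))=-440.16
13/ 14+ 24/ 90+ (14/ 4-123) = -12422/ 105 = -118.30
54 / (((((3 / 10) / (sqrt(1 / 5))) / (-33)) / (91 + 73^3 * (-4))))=1848500676 * sqrt(5)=4133373167.99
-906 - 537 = -1443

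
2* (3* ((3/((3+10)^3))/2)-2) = -8779/2197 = -4.00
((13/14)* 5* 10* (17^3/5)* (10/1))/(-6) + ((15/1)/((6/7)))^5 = 1051864175/672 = 1565274.07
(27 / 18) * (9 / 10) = 27 / 20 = 1.35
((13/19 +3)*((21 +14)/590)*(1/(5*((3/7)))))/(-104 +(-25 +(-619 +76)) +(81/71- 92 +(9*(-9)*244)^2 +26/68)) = 0.00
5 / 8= 0.62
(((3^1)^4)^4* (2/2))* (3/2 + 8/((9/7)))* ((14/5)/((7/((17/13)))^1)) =11302155747/65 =173879319.18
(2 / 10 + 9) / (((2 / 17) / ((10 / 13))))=782 / 13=60.15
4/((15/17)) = 4.53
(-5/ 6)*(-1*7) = 35/ 6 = 5.83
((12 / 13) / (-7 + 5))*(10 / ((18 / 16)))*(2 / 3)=-320 / 117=-2.74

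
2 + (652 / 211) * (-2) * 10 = -12618 / 211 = -59.80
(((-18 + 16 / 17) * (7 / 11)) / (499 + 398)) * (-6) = 4060 / 55913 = 0.07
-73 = -73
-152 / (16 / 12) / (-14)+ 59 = 470 / 7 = 67.14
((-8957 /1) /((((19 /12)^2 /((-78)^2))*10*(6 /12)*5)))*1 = -7847191872 /9025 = -869494.94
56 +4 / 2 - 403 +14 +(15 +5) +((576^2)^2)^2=12116574790945106558665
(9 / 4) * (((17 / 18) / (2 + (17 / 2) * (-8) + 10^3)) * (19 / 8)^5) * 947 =39862717801 / 244842496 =162.81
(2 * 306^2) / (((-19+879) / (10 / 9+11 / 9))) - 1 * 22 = 104512 / 215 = 486.10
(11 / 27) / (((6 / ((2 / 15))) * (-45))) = -11 / 54675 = -0.00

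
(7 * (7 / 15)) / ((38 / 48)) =392 / 95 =4.13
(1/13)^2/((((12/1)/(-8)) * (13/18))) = -0.01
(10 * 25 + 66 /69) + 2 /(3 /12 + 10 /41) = 475076 /1863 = 255.01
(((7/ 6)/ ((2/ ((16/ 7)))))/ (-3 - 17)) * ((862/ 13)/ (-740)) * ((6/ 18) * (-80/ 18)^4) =22067200/ 28402569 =0.78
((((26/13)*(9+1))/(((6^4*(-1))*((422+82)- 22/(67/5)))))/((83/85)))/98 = -28475/88702831728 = -0.00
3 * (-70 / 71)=-210 / 71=-2.96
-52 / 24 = -13 / 6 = -2.17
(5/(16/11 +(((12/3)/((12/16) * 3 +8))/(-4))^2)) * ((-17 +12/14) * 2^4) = -882.09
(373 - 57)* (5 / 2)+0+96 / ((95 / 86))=83306 / 95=876.91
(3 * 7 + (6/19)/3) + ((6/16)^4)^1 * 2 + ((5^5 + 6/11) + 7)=1349880353/428032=3153.69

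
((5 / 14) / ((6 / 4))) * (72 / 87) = 0.20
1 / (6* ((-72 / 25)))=-0.06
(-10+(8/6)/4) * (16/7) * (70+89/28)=-79228/49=-1616.90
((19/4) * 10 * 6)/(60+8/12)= 855/182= 4.70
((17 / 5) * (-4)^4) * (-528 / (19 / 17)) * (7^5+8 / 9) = -1969727524864 / 285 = -6911324648.65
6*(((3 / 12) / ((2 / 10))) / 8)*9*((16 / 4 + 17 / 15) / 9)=77 / 16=4.81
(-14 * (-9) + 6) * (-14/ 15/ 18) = -308/ 45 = -6.84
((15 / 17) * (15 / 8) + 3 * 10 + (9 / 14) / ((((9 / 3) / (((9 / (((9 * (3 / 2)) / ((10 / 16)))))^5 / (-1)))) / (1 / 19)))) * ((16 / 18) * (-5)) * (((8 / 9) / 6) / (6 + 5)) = -59363273575 / 31330297152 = -1.89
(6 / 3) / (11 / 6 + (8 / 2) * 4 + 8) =12 / 155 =0.08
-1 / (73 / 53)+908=66231 / 73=907.27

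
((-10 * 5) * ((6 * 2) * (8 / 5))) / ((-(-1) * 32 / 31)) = -930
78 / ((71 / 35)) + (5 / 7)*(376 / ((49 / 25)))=4273390 / 24353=175.48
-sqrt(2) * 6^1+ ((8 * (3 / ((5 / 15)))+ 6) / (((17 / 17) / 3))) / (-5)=-234 / 5-6 * sqrt(2)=-55.29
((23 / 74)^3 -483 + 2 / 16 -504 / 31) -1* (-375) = -389743857 / 3140486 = -124.10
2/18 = 1/9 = 0.11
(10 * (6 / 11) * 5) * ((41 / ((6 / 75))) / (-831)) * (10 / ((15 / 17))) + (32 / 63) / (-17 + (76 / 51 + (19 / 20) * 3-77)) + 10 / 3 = -187.30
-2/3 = -0.67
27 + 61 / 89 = 2464 / 89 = 27.69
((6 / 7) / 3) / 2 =1 / 7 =0.14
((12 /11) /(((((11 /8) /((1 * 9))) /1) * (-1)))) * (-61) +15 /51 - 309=260960 /2057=126.86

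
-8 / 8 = -1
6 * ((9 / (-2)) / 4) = -27 / 4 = -6.75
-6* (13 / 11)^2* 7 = -7098 / 121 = -58.66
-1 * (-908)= 908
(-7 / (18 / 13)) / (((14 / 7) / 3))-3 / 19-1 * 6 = -3133 / 228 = -13.74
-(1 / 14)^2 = -0.01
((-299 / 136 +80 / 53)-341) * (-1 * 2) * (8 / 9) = 547310 / 901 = 607.45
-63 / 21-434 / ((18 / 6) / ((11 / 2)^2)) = -26275 / 6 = -4379.17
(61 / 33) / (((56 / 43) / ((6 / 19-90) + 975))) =2101023 / 1672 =1256.59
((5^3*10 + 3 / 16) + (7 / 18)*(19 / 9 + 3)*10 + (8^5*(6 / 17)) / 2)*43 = 6681513505 / 22032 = 303264.05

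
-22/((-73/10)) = 220/73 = 3.01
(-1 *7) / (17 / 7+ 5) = -49 / 52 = -0.94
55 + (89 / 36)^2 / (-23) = 1631519 / 29808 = 54.73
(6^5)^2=60466176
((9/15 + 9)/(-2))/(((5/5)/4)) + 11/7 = -17.63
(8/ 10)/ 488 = 1/ 610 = 0.00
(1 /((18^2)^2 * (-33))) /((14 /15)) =-5 /16166304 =-0.00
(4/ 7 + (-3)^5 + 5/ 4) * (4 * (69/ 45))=-51773/ 35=-1479.23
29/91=0.32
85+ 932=1017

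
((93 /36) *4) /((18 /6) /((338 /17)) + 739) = 10478 /749499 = 0.01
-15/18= -5/6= -0.83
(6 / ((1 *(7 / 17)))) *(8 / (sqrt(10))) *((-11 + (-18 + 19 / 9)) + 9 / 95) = -3115624 *sqrt(10) / 9975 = -987.72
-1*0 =0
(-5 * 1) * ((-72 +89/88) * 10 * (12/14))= 468525/154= 3042.37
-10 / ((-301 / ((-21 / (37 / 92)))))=-2760 / 1591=-1.73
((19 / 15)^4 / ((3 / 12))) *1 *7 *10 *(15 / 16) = 912247 / 1350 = 675.74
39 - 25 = 14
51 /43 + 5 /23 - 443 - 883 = -1310026 /989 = -1324.60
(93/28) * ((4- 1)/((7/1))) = 279/196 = 1.42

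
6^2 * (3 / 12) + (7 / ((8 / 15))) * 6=351 / 4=87.75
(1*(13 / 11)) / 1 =13 / 11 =1.18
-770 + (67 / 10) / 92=-708333 / 920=-769.93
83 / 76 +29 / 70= 4007 / 2660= 1.51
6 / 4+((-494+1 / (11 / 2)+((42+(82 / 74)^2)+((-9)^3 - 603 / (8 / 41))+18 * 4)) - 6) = -4202.47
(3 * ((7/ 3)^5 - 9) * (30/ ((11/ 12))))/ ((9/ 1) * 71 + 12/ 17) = 397664/ 43065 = 9.23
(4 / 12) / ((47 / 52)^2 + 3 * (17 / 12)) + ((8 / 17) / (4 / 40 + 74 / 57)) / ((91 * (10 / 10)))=0.07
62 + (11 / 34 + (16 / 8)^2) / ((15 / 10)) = 1103 / 17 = 64.88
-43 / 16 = -2.69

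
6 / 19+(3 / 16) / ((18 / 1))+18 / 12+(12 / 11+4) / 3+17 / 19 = 29547 / 6688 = 4.42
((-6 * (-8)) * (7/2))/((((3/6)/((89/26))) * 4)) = 287.54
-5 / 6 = -0.83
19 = 19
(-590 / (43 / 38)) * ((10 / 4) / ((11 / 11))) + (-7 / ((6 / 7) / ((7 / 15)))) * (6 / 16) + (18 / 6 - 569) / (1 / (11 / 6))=-24175469 / 10320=-2342.58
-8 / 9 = -0.89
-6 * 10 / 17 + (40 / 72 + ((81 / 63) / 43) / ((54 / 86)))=-3134 / 1071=-2.93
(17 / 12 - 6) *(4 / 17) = -55 / 51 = -1.08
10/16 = 5/8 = 0.62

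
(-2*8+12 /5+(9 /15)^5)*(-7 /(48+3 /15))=295799 /150625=1.96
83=83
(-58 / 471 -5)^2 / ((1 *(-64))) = -5822569 / 14197824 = -0.41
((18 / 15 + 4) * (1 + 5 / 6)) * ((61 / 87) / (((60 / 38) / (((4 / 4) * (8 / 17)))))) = 662948 / 332775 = 1.99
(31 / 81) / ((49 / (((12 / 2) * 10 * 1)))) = 620 / 1323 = 0.47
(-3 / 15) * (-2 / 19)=2 / 95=0.02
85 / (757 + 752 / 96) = 510 / 4589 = 0.11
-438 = -438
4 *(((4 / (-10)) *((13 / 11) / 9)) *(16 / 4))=-416 / 495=-0.84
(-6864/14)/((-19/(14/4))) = 90.32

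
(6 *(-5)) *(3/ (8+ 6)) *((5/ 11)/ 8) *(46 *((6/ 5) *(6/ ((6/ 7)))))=-3105/ 22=-141.14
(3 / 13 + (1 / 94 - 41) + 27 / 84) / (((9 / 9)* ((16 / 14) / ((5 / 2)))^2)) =-121064825 / 625664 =-193.50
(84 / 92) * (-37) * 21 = -16317 / 23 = -709.43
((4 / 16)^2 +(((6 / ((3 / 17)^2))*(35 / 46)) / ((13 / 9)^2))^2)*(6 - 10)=-1193396565169 / 60435076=-19746.75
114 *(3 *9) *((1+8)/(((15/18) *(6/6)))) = 166212/5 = 33242.40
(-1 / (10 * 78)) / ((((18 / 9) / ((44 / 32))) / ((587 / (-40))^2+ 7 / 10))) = -3802579 / 19968000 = -0.19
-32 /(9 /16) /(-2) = 28.44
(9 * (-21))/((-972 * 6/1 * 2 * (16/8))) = 7/864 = 0.01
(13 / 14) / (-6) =-13 / 84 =-0.15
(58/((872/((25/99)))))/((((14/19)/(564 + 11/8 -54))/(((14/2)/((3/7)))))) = 394474675/2071872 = 190.40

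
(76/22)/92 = 19/506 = 0.04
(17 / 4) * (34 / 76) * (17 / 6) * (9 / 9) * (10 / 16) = 24565 / 7296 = 3.37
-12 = -12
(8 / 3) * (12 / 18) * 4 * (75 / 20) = 80 / 3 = 26.67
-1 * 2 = -2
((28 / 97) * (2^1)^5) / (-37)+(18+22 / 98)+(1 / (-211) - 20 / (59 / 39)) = 10398618598 / 2189293589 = 4.75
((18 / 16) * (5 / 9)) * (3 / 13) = 15 / 104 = 0.14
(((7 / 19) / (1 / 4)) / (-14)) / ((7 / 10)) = -20 / 133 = -0.15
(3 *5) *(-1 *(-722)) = 10830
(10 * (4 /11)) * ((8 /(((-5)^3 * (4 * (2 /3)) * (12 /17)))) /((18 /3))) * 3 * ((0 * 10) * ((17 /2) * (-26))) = 0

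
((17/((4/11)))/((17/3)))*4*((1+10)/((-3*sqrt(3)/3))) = -209.58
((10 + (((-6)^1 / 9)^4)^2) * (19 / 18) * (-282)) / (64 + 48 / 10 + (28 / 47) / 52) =-179690022590 / 4137740577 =-43.43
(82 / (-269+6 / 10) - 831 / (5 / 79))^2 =1940535004662016 / 11256025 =172399670.81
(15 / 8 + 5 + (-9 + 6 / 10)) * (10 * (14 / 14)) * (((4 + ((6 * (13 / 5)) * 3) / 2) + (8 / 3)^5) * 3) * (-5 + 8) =-12024991 / 540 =-22268.50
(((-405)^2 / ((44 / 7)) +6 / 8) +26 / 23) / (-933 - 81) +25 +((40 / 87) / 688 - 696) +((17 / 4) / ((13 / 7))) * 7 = -145177724443 / 213271916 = -680.72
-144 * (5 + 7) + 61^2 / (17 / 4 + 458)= -3180188 / 1849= -1719.95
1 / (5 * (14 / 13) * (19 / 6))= 39 / 665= 0.06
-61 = -61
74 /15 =4.93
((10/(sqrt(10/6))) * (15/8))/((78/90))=225 * sqrt(15)/52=16.76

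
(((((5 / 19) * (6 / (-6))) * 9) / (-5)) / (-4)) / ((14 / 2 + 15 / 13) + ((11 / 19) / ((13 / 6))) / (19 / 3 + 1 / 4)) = -0.01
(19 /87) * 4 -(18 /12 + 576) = -100333 /174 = -576.63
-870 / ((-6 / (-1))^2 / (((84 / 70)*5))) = -145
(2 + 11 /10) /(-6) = -31 /60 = -0.52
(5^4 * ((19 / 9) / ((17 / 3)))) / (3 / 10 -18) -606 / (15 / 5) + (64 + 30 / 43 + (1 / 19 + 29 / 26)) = -28626450155 / 191751534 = -149.29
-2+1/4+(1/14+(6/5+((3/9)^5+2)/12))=-15899/51030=-0.31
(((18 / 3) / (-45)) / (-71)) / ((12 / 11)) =0.00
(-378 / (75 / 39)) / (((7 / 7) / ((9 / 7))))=-6318 / 25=-252.72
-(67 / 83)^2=-0.65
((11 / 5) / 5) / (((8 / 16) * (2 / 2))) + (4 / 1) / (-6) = 16 / 75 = 0.21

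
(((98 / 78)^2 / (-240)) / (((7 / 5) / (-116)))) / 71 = 9947 / 1295892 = 0.01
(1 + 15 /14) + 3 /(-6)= 11 /7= 1.57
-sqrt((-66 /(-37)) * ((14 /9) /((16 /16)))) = -2 * sqrt(8547) /111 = -1.67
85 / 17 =5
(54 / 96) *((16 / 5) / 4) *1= 9 / 20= 0.45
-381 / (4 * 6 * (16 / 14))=-889 / 64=-13.89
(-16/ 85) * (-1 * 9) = 144/ 85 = 1.69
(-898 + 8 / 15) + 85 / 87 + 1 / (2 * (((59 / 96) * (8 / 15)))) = -7656419 / 8555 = -894.96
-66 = -66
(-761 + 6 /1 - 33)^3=-489303872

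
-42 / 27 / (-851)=14 / 7659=0.00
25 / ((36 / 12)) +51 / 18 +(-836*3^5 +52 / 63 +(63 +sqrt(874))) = -25587199 / 126 +sqrt(874) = -203043.44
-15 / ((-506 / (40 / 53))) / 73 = 300 / 978857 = 0.00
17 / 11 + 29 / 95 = 1934 / 1045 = 1.85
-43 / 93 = -0.46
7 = 7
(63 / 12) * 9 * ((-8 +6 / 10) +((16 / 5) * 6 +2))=13041 / 20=652.05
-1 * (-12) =12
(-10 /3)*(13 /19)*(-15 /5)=130 /19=6.84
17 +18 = 35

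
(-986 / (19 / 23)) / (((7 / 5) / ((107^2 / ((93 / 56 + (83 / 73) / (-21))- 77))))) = 454890019344 / 3513575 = 129466.43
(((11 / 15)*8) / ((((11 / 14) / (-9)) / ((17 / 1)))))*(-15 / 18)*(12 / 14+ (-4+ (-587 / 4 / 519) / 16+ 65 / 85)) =-9469981 / 4152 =-2280.82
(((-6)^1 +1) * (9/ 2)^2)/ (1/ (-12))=1215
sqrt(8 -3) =sqrt(5) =2.24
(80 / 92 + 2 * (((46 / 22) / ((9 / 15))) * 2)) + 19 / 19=11999 / 759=15.81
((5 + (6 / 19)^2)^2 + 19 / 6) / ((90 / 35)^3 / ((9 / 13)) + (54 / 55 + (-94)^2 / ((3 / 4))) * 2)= 430344324025 / 347964944516104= 0.00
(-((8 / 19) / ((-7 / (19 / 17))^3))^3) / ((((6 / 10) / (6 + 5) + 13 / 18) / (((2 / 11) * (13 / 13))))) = 4335748392960 / 3680009945042721028151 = 0.00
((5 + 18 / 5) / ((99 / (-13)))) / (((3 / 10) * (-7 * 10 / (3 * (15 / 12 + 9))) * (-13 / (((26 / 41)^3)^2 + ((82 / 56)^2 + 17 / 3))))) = -3783601601412209 / 3776763856662720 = -1.00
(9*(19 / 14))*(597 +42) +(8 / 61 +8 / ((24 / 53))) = 20041825 / 2562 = 7822.73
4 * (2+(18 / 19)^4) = 1462472 / 130321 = 11.22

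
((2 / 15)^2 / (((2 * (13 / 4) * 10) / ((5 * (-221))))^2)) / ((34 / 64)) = 2176 / 225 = 9.67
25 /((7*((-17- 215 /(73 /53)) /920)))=-419750 /22113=-18.98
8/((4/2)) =4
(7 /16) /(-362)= -7 /5792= -0.00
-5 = -5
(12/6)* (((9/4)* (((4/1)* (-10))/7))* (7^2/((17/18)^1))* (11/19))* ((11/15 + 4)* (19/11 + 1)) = -3220560/323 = -9970.77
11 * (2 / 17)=22 / 17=1.29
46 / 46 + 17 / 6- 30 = -157 / 6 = -26.17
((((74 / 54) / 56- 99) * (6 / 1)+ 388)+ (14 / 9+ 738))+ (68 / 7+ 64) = 7289 / 12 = 607.42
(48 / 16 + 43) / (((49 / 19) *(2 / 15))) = 6555 / 49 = 133.78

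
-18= -18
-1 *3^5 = -243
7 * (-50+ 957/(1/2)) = 13048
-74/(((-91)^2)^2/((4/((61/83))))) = -24568/4183072621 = -0.00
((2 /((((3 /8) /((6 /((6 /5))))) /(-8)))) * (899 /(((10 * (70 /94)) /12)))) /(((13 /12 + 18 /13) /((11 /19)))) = -1687415808 /23275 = -72499.07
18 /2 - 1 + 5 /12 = 101 /12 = 8.42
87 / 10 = 8.70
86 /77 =1.12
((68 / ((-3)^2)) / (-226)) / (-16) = 17 / 8136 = 0.00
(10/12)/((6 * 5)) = 1/36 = 0.03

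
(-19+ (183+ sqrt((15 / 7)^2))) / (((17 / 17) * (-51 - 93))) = -1163 / 1008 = -1.15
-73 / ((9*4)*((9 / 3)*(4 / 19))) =-1387 / 432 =-3.21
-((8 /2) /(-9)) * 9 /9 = 0.44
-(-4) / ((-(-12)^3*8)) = 1 / 3456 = 0.00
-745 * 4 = -2980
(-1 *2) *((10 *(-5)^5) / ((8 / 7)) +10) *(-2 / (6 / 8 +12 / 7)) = -1020460 / 23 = -44367.83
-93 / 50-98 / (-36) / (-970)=-162623 / 87300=-1.86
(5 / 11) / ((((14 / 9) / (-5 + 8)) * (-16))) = -135 / 2464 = -0.05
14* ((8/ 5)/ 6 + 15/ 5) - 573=-7909/ 15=-527.27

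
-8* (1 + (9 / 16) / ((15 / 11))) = -113 / 10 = -11.30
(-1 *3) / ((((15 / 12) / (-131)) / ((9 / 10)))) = 7074 / 25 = 282.96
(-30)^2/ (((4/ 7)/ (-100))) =-157500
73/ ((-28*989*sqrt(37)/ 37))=-73*sqrt(37)/ 27692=-0.02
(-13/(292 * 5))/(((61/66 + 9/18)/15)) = -1287/13724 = -0.09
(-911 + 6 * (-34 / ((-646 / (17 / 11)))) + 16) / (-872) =186953 / 182248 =1.03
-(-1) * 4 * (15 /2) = 30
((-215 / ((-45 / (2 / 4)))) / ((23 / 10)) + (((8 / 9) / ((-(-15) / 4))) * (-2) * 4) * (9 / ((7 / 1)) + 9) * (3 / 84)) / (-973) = -17347 / 49345695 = -0.00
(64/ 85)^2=4096/ 7225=0.57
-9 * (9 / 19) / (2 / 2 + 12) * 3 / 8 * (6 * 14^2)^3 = -49401285696 / 247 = -200005205.25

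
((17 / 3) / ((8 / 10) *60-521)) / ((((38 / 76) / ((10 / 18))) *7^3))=-170 / 4380453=-0.00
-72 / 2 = -36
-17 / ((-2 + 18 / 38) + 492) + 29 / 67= 248610 / 624373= 0.40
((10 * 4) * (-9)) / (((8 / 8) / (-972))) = 349920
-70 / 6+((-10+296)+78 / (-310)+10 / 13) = 274.85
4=4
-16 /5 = -3.20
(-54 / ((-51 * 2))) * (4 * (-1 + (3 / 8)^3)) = -4365 / 2176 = -2.01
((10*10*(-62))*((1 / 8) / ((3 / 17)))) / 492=-13175 / 1476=-8.93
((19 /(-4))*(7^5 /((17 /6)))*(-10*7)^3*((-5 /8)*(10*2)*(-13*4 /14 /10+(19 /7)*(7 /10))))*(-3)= 9417728919375 /17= 553984054080.88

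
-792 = -792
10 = 10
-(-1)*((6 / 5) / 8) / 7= 3 / 140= 0.02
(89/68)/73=89/4964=0.02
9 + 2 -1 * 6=5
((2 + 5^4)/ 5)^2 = 393129/ 25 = 15725.16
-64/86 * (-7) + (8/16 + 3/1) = 749/86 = 8.71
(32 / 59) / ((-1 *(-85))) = 32 / 5015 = 0.01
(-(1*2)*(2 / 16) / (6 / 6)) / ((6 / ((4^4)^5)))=-137438953472 / 3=-45812984490.67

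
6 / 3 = 2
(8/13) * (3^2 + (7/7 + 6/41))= 256/41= 6.24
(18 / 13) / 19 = 0.07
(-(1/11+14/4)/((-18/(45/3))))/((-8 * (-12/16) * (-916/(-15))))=1975/241824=0.01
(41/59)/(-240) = -41/14160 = -0.00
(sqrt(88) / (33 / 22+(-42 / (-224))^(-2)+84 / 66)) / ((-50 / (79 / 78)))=-2607 * sqrt(22) / 2008825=-0.01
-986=-986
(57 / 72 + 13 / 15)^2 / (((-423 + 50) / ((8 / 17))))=-39601 / 11413800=-0.00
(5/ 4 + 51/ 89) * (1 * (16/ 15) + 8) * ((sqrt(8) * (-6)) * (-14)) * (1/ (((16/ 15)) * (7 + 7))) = 33099 * sqrt(2)/ 178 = 262.97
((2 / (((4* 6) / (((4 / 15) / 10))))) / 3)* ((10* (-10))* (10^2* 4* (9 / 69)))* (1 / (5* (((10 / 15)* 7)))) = -80 / 483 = -0.17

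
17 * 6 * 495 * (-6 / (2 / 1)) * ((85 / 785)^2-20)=74627905770 / 24649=3027624.07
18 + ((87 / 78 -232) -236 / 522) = -1447703 / 6786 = -213.34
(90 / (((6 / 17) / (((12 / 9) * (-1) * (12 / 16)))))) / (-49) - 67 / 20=1.85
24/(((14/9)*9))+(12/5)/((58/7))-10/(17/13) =-97372/17255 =-5.64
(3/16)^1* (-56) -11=-43/2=-21.50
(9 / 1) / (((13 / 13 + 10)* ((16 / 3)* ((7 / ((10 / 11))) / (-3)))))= -405 / 6776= -0.06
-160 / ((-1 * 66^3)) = 20 / 35937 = 0.00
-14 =-14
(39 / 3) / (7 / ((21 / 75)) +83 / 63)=819 / 1658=0.49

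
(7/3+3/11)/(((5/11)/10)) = 172/3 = 57.33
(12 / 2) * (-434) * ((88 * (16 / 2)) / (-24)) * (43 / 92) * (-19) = -15601432 / 23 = -678323.13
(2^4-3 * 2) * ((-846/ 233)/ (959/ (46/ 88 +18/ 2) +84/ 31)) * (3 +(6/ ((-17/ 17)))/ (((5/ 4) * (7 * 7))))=-3906480717/ 3834034106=-1.02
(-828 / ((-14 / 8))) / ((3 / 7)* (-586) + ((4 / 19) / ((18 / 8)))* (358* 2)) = -283176 / 110213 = -2.57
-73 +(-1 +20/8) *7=-125/2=-62.50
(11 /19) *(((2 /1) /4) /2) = 11 /76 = 0.14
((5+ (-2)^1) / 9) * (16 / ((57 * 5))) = 16 / 855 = 0.02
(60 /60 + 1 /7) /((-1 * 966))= -4 /3381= -0.00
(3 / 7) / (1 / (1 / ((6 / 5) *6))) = 5 / 84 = 0.06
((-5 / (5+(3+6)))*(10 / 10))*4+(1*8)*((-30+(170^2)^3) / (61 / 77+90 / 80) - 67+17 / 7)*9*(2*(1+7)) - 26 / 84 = 719409237308952068923 / 49602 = 14503633670193783.90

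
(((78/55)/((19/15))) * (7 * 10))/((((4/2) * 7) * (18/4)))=260/209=1.24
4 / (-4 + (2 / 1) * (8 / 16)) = -1.33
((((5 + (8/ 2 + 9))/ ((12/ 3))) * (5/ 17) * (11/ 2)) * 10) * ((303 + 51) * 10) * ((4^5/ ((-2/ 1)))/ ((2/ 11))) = -12336192000/ 17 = -725658352.94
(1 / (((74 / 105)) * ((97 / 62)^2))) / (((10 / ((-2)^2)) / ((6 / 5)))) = 484344 / 1740665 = 0.28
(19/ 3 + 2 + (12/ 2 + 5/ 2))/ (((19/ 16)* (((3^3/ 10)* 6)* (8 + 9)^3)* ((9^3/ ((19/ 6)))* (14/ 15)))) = 5050/ 6092262477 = 0.00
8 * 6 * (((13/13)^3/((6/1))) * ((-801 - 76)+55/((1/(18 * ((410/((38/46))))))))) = 3923805.05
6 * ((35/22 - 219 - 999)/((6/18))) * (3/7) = -103221/11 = -9383.73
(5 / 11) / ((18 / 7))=35 / 198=0.18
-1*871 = -871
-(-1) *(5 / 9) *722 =3610 / 9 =401.11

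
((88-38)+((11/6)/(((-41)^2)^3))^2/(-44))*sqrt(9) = 162457130162636539783189/1083047534417576931888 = 150.00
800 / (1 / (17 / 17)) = 800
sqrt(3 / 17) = sqrt(51) / 17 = 0.42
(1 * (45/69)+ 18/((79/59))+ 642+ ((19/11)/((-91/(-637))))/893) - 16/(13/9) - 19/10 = 78539625477/122120570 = 643.13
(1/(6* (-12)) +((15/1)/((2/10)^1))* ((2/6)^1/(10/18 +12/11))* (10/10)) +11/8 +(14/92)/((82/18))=16.58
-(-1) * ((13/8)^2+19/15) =3751/960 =3.91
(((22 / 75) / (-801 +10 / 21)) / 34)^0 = 1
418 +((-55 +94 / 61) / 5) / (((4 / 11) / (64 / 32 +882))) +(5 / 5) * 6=-25567.77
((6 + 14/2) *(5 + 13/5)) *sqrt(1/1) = 494/5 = 98.80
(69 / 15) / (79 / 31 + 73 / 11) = 7843 / 15660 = 0.50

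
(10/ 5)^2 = 4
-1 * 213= -213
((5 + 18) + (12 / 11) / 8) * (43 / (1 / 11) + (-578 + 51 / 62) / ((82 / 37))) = 550069683 / 111848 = 4918.01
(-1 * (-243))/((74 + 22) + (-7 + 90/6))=243/104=2.34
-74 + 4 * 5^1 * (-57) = -1214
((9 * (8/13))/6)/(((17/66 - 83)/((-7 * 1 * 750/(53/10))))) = 41580000/3762629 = 11.05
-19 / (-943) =19 / 943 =0.02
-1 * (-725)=725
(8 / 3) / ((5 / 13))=104 / 15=6.93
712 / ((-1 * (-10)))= 71.20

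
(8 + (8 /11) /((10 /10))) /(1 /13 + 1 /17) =64.29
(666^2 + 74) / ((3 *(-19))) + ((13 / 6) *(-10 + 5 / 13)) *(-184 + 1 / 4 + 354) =-5166415 / 456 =-11329.86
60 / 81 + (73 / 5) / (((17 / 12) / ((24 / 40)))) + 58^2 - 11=38555131 / 11475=3359.92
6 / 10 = 3 / 5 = 0.60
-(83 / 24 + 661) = -15947 / 24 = -664.46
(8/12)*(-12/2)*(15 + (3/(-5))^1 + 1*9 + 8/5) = -100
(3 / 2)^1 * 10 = 15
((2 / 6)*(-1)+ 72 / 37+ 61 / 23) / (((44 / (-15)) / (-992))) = 13501120 / 9361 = 1442.27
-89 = -89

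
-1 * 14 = -14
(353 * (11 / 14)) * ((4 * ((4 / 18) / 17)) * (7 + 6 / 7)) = 854260 / 7497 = 113.95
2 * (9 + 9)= 36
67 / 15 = 4.47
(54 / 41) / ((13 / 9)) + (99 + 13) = 60182 / 533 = 112.91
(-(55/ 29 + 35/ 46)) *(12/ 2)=-10635/ 667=-15.94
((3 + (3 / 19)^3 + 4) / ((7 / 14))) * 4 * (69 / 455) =5303616 / 624169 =8.50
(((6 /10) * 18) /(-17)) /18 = -3 /85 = -0.04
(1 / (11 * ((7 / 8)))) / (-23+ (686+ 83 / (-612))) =4896 / 31236821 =0.00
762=762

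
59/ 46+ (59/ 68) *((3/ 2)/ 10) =1.41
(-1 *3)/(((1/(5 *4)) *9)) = -20/3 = -6.67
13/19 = 0.68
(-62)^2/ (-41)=-3844/ 41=-93.76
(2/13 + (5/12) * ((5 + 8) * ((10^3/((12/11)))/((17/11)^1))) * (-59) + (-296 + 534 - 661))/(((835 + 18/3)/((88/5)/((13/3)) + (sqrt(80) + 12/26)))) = -3042.24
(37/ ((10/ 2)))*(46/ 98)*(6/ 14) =2553/ 1715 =1.49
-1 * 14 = -14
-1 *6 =-6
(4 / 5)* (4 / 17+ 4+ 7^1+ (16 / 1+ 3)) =2056 / 85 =24.19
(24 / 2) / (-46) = -6 / 23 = -0.26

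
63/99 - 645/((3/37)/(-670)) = 58628357/11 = 5329850.64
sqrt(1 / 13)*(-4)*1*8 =-32*sqrt(13) / 13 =-8.88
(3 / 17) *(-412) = -1236 / 17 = -72.71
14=14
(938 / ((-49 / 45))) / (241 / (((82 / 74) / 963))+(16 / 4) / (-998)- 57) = -61683885 / 14993237644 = -0.00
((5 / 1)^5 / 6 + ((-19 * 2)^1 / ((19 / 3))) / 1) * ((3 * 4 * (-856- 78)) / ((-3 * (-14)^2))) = 1442563 / 147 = 9813.35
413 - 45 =368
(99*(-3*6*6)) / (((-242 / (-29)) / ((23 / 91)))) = -324162 / 1001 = -323.84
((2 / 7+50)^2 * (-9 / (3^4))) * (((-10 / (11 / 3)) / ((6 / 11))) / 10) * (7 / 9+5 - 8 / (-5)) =20568064 / 19845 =1036.44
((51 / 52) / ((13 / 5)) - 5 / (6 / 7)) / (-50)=2213 / 20280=0.11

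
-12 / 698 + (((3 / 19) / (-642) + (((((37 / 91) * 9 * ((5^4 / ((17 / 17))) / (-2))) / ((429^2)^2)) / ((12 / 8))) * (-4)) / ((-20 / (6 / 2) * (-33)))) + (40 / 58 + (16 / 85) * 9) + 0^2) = 2.37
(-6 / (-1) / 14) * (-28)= -12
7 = 7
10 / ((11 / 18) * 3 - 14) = -60 / 73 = -0.82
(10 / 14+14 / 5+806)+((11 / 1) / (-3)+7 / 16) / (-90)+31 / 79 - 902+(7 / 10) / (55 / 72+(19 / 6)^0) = -5561925815 / 60679584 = -91.66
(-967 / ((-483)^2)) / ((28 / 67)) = -64789 / 6532092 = -0.01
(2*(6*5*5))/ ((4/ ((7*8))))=4200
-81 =-81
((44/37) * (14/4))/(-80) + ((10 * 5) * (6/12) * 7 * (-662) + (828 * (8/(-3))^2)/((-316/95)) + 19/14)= -96263948241/818440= -117618.82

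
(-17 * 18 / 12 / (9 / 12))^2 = 1156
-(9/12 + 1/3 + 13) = -169/12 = -14.08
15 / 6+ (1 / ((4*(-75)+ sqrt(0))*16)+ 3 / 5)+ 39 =202079 / 4800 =42.10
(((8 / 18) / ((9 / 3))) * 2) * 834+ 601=7633 / 9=848.11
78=78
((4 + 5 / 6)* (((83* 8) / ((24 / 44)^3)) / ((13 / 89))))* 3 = 285130813 / 702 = 406169.25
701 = 701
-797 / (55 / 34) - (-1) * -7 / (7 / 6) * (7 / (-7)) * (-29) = -36668 / 55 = -666.69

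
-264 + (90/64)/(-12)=-33807/128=-264.12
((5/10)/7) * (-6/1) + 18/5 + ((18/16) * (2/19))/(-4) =33429/10640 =3.14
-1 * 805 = -805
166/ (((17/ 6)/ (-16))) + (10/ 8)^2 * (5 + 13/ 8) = -2017283/ 2176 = -927.06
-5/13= -0.38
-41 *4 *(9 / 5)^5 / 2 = -4842018 / 3125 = -1549.45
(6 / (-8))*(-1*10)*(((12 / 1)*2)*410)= 73800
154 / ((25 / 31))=4774 / 25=190.96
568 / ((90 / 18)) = 568 / 5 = 113.60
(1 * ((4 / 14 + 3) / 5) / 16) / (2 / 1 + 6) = 23 / 4480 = 0.01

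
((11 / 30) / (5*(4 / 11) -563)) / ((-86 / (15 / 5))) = 121 / 5308780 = 0.00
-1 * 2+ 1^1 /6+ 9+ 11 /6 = 9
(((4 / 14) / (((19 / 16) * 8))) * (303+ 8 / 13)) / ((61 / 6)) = 94728 / 105469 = 0.90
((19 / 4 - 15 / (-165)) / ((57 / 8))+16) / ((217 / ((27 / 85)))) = 13446 / 550715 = 0.02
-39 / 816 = -13 / 272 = -0.05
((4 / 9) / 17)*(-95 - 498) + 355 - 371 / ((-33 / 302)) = 6285515 / 1683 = 3734.71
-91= -91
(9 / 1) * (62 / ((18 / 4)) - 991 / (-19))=11275 / 19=593.42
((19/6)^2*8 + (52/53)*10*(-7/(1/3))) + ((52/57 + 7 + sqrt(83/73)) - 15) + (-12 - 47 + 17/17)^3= -1769504558/9063 + sqrt(6059)/73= -195243.84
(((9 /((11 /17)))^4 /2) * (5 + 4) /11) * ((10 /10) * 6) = 14795494587 /161051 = 91868.38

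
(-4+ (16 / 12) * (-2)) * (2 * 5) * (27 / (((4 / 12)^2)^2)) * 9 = -1312200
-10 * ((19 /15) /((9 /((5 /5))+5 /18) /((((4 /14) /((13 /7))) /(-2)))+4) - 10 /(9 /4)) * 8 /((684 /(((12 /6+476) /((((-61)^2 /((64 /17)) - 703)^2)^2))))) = 13499271995195392 /359525554362681581525625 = 0.00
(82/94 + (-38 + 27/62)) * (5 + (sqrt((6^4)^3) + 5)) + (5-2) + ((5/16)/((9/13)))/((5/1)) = -359248779427/209808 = -1712273.98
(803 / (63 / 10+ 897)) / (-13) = -8030 / 117429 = -0.07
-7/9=-0.78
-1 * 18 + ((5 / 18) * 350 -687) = -5470 / 9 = -607.78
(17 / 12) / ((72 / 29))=0.57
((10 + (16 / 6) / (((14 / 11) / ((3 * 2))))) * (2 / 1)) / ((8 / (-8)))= -316 / 7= -45.14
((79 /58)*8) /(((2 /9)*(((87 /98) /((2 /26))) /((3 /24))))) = 11613 /21866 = 0.53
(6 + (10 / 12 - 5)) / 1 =11 / 6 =1.83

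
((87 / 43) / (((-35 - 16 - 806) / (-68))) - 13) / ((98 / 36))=-8516646 / 1805699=-4.72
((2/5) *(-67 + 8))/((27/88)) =-10384/135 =-76.92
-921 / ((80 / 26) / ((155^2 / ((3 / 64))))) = -153414040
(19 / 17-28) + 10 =-16.88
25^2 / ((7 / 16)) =10000 / 7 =1428.57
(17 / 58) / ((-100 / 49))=-833 / 5800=-0.14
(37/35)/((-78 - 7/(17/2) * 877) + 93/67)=-42143/31846045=-0.00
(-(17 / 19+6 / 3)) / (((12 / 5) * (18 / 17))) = -4675 / 4104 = -1.14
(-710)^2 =504100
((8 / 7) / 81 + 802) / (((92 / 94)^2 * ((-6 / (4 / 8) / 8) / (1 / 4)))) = -139.54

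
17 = 17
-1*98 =-98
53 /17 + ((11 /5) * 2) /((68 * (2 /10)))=117 /34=3.44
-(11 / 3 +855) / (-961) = 2576 / 2883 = 0.89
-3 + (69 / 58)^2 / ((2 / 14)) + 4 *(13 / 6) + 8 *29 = 2498513 / 10092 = 247.57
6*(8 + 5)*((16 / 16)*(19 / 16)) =92.62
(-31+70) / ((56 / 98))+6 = 297 / 4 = 74.25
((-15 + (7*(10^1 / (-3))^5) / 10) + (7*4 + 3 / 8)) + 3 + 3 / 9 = -527519 / 1944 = -271.36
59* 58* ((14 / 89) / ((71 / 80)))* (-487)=-295378.33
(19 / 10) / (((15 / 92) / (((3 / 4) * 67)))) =29279 / 50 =585.58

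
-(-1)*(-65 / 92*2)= -65 / 46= -1.41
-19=-19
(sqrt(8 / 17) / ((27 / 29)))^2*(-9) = -4.89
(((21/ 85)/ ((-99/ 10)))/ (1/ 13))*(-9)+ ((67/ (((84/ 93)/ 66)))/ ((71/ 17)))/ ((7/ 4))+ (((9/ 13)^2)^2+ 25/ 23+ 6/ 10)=1441672659147157/ 2136816777095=674.68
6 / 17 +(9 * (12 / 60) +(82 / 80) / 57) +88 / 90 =366131 / 116280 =3.15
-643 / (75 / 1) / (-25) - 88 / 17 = -154069 / 31875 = -4.83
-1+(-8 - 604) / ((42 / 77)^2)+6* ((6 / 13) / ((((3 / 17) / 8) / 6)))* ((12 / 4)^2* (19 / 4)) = 391854 / 13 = 30142.62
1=1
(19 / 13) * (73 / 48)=1387 / 624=2.22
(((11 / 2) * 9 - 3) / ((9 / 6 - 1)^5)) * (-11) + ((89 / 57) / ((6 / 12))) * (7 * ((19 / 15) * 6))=-243028 / 15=-16201.87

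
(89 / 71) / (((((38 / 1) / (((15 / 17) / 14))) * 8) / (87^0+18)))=1335 / 270368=0.00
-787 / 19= -41.42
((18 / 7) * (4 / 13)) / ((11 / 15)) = 1080 / 1001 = 1.08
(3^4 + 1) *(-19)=-1558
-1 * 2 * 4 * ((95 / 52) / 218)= -95 / 1417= -0.07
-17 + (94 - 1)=76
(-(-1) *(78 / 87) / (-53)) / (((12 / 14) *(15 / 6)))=-182 / 23055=-0.01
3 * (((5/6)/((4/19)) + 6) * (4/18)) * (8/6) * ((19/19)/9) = 239/243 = 0.98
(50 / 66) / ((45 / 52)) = 0.88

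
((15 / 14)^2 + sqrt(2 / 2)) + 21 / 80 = 9449 / 3920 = 2.41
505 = 505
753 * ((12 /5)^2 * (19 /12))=171684 /25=6867.36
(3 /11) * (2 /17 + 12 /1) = 3.30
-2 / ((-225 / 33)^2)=-242 / 5625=-0.04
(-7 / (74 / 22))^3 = -456533 / 50653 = -9.01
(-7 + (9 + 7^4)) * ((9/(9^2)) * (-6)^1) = -1602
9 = 9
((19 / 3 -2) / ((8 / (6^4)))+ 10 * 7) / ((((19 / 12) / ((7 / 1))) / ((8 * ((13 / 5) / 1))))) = 6744192 / 95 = 70991.49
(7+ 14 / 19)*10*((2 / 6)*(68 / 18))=16660 / 171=97.43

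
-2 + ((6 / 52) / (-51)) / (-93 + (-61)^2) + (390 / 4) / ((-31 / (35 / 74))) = -6414706041 / 1839301672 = -3.49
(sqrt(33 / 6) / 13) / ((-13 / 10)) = -5 * sqrt(22) / 169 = -0.14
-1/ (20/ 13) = -13/ 20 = -0.65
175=175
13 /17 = 0.76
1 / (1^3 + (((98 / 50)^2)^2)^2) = 152587890625 / 33385518460226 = 0.00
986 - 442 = 544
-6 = -6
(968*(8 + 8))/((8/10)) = 19360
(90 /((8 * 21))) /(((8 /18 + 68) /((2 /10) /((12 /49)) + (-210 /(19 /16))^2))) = 124419249 /508288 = 244.78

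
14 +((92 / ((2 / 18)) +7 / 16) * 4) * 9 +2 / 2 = 119355 / 4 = 29838.75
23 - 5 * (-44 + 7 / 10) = 479 / 2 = 239.50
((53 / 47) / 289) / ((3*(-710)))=-53 / 28931790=-0.00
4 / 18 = 2 / 9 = 0.22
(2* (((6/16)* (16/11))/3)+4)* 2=96/11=8.73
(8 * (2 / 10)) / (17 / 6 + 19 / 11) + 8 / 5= 2936 / 1505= 1.95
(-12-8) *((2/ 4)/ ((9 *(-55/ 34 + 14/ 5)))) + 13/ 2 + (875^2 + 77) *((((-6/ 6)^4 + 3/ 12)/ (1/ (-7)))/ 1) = -12120095474/ 1809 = -6699886.94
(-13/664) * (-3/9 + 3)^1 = -13/249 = -0.05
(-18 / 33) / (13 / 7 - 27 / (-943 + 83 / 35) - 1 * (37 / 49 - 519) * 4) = -358484 / 1363644447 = -0.00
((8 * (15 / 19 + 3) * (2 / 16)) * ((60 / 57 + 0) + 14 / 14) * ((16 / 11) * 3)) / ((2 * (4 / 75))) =1263600 / 3971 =318.21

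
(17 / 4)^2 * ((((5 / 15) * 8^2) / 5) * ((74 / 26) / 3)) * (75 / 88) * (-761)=-40686865 / 858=-47420.59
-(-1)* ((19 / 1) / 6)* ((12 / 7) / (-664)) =-19 / 2324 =-0.01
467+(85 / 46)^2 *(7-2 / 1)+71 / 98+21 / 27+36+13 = 498841471 / 933156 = 534.57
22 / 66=1 / 3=0.33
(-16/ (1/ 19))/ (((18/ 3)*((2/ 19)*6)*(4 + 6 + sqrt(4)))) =-361/ 54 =-6.69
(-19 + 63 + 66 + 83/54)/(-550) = -6023/29700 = -0.20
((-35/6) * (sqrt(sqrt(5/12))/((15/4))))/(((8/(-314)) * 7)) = 157 * sqrt(2) * 3^(3/4) * 5^(1/4)/108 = 7.01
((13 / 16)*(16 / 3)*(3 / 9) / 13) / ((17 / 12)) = 4 / 51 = 0.08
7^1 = 7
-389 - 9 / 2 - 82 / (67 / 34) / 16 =-396.10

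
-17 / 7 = -2.43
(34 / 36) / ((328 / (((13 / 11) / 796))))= 0.00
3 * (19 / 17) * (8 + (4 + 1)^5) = 178581 / 17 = 10504.76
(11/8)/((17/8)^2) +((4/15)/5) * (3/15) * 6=0.37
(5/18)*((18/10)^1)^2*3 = 27/10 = 2.70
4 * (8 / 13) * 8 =256 / 13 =19.69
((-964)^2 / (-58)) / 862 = -232324 / 12499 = -18.59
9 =9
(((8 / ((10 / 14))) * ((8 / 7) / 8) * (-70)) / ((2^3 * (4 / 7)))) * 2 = -49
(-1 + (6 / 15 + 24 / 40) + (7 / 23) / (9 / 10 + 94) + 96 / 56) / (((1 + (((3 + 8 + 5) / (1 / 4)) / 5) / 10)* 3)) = 6560350 / 26126919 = 0.25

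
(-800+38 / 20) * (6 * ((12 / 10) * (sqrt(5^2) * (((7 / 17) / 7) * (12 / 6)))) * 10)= -574632 / 17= -33801.88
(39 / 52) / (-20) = -3 / 80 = -0.04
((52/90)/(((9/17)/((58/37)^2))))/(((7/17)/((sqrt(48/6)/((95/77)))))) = 556096112 * sqrt(2)/52672275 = 14.93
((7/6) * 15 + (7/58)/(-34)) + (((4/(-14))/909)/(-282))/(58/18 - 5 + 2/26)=684460586003/39119970036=17.50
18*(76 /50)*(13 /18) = 494 /25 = 19.76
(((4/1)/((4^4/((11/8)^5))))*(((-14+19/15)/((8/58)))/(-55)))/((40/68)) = 1378640483/6291456000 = 0.22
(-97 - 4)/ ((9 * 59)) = -101/ 531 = -0.19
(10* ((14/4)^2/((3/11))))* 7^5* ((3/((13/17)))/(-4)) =-770012705/104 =-7403968.32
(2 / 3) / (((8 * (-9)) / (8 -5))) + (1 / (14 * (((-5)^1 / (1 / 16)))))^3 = -0.03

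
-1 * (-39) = 39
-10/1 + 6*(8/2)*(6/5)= 94/5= 18.80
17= 17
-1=-1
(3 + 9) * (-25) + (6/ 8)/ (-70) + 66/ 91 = -299.29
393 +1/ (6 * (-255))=601289/ 1530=393.00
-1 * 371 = -371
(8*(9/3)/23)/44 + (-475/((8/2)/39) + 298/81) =-379329305/81972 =-4627.55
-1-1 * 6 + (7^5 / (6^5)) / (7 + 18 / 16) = -425453 / 63180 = -6.73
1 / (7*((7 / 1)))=0.02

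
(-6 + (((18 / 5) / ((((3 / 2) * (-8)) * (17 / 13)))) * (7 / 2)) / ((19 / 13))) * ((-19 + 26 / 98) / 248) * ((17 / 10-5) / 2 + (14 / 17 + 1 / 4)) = -1142343 / 4005200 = -0.29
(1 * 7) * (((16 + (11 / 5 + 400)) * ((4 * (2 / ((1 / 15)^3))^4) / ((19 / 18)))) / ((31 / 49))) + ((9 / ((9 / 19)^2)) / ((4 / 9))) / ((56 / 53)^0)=85760188634925000212629 / 2356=36400759182905348137.79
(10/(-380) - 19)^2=522729/1444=362.00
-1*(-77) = 77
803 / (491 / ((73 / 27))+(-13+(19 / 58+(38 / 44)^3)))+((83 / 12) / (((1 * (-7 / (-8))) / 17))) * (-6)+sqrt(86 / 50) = -21447577423852 / 26757617789+sqrt(43) / 5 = -800.24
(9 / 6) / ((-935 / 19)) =-57 / 1870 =-0.03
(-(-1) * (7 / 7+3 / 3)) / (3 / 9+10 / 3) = 6 / 11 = 0.55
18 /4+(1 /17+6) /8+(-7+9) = 987 /136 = 7.26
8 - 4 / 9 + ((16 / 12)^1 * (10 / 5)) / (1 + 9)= 352 / 45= 7.82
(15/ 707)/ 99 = 5/ 23331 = 0.00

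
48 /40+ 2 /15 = 4 /3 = 1.33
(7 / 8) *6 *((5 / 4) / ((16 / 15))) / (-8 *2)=-1575 / 4096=-0.38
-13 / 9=-1.44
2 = 2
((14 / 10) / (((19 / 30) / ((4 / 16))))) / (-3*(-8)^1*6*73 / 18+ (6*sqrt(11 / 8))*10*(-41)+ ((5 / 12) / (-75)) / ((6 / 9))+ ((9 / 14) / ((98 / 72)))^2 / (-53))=-3615389782418665692000*sqrt(22) / 84887204599306497022651109 - 3433076890999089958260 / 84887204599306497022651109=-0.00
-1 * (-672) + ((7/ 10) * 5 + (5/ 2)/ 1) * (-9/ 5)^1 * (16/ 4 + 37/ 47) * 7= 14574/ 47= 310.09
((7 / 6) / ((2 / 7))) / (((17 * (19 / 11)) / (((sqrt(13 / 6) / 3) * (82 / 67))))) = 22099 * sqrt(78) / 2337228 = 0.08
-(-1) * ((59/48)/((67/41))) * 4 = 3.01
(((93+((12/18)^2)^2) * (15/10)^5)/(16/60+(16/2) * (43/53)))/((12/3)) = 18004365/687616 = 26.18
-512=-512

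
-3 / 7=-0.43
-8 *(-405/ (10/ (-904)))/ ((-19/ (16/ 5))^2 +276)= -74981376/ 79681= -941.02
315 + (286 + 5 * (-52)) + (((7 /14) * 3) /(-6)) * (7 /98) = 19095 /56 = 340.98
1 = 1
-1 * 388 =-388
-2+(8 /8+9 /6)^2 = 4.25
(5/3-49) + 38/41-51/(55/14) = -401762/6765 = -59.39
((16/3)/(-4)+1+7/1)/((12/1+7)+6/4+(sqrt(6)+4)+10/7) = 33880/130593 - 3920 *sqrt(6)/391779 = 0.23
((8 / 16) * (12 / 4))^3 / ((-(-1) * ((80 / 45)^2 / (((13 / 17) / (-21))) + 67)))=-9477 / 55576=-0.17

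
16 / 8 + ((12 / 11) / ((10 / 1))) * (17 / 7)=2.26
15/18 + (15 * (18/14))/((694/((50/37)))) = 469615/539238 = 0.87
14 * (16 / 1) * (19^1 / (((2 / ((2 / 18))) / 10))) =21280 / 9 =2364.44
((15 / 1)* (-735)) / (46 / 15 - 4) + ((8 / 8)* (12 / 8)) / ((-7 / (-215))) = 11858.57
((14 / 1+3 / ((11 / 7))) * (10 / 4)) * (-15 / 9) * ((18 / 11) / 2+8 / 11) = -74375 / 726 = -102.44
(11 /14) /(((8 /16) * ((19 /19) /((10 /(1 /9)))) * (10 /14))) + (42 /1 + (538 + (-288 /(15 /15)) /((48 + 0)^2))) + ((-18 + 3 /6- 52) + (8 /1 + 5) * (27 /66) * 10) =67017 /88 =761.56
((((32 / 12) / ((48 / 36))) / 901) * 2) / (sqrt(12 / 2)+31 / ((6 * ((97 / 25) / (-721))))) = -1300828200 / 281316948921181-1354896 * sqrt(6) / 281316948921181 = -0.00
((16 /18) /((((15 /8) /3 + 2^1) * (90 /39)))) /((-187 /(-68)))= 0.05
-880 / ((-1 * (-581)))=-880 / 581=-1.51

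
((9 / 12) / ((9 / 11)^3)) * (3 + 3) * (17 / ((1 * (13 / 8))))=90508 / 1053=85.95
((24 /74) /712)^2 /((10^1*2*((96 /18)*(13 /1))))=27 /180441647360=0.00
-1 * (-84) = 84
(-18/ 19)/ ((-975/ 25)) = 6/ 247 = 0.02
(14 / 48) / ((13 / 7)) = 49 / 312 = 0.16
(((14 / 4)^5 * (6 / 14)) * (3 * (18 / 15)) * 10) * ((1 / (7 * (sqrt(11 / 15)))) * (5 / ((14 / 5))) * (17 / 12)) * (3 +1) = 187425 * sqrt(165) / 176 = 13679.08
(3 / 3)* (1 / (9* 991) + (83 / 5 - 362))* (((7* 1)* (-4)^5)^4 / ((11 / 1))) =-40663087136084756267008 / 490545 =-82893694026205050.03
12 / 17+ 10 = 182 / 17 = 10.71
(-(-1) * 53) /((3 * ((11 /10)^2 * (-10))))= -1.46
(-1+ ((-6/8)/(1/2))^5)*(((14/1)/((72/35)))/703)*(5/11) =-30625/809856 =-0.04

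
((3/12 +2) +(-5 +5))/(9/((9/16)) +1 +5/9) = 81/632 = 0.13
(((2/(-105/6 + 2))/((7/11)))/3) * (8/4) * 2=-176/651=-0.27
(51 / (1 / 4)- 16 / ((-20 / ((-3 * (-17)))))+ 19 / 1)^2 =1739761 / 25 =69590.44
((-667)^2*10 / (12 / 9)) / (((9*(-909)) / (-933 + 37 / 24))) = 49727467975 / 130896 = 379900.59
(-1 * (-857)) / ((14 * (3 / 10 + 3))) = 18.55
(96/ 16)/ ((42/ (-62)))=-62/ 7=-8.86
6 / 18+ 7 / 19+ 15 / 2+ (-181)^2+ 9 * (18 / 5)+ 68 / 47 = 878793671 / 26790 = 32803.05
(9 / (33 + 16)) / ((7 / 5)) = 45 / 343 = 0.13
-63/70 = -9/10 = -0.90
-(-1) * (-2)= -2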